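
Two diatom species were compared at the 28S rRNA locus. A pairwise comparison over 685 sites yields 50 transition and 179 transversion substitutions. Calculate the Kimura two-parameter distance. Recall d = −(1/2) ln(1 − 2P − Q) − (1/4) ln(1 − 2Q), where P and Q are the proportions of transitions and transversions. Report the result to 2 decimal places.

P = 50/685 ≈ 0.072993 and Q = 179/685 ≈ 0.261314.
Under the Kimura two-parameter model, d = −½ ln(1 − 2P − Q) − ¼ ln(1 − 2Q).
1 − 2P − Q = 0.5927, giving −½ ln(0.5927) = 0.261533.
1 − 2Q = 0.477372, giving −¼ ln(0.477372) = 0.184865.
d = 0.261533 + 0.184865 = 0.446398.

0.45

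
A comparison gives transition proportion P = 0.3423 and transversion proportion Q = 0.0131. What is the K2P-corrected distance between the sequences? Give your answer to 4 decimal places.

Under the Kimura two-parameter model, d = −½ ln(1 − 2P − Q) − ¼ ln(1 − 2Q).
1 − 2P − Q = 0.3023, giving −½ ln(0.3023) = 0.598168.
1 − 2Q = 0.9738, giving −¼ ln(0.9738) = 0.006637.
d = 0.598168 + 0.006637 = 0.604805.

0.6048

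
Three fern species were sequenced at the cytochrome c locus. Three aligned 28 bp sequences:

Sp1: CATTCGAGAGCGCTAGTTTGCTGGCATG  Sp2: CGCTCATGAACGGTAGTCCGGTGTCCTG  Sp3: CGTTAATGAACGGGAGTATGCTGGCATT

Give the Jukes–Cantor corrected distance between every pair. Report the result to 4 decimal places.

Sp1–Sp2: 11/28 sites differ → p ≈ 0.392857, d = −0.75 ln(1 − 0.523809) = 0.556452 ≈ 0.5565.
Sp1–Sp3: 9/28 sites differ → p ≈ 0.321429, d = −0.75 ln(1 − 0.428572) = 0.419713 ≈ 0.4197.
Sp2–Sp3: 9/28 sites differ → p ≈ 0.321429, d = −0.75 ln(1 − 0.428572) = 0.419713 ≈ 0.4197.

d(Sp1,Sp2) = 0.5565, d(Sp1,Sp3) = 0.4197, d(Sp2,Sp3) = 0.4197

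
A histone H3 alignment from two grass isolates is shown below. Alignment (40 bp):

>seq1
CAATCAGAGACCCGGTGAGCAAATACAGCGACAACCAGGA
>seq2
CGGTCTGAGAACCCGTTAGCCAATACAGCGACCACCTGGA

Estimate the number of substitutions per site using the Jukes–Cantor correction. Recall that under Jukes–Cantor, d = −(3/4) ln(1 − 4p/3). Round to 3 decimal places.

The sequences differ at 9 of 40 sites (2, 3, 6, 11, 14, 17, 21, 33, 37), so p = 9/40 = 0.225.
d = −(3/4) ln(1 − 4p/3) = −0.75 ln(1 − 0.3) = −0.75 ln(0.7)
  = −0.75 × (-0.356675) = 0.267506 substitutions/site.

0.268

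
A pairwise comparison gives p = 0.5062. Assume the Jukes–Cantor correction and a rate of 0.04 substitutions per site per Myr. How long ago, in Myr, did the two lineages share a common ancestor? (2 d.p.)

d = −(3/4) ln(1 − 4p/3) = −0.75 ln(1 − 0.674933) = −0.75 ln(0.325067)
  = −0.75 × (-1.123724) = 0.842793 substitutions/site.
Under a molecular clock d = 2μt, so t = d/(2μ) = 0.842793 / (2 × 0.04) = 10.53 Myr.

10.53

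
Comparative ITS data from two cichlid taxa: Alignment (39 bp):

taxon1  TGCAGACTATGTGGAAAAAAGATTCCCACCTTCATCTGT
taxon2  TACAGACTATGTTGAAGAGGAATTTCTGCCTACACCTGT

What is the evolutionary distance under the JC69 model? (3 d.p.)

The sequences differ at 11 of 39 sites, so p = 11/39 ≈ 0.282051.
d = −(3/4) ln(1 − 4p/3) = −0.75 ln(1 − 0.376068) = −0.75 ln(0.623932)
  = −0.75 × (-0.471714) = 0.353786 substitutions/site.

0.354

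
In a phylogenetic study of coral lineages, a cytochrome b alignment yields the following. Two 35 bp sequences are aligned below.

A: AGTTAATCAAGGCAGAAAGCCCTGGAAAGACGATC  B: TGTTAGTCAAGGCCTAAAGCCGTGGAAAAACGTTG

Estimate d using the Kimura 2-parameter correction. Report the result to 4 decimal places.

0.2732

Of 35 sites, 2 differences are transitions and 6 are transversions, so P = 2/35 ≈ 0.057143 and Q = 6/35 ≈ 0.171429.
Under the Kimura two-parameter model, d = −½ ln(1 − 2P − Q) − ¼ ln(1 − 2Q).
1 − 2P − Q = 0.714285, giving −½ ln(0.714285) = 0.168237.
1 − 2Q = 0.657142, giving −¼ ln(0.657142) = 0.104964.
d = 0.168237 + 0.104964 = 0.273201.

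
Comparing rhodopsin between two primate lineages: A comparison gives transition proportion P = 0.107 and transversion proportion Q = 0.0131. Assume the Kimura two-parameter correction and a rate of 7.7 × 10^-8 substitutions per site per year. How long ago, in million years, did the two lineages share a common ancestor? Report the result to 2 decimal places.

0.88

Under the Kimura two-parameter model, d = −½ ln(1 − 2P − Q) − ¼ ln(1 − 2Q).
1 − 2P − Q = 0.7729, giving −½ ln(0.7729) = 0.128803.
1 − 2Q = 0.9738, giving −¼ ln(0.9738) = 0.006637.
d = 0.128803 + 0.006637 = 0.135440.
Under a molecular clock d = 2μt, so t = d/(2μ) = 0.135440 / (2 × 7.7 × 10^-8) = 0.88 million years.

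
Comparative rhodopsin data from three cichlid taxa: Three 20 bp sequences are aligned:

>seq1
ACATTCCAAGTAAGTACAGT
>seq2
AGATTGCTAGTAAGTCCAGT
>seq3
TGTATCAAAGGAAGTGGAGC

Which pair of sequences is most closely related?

seq1–seq2: 4/20 differ, p = 0.200, d = 0.233.
seq1–seq3: 9/20 differ, p = 0.450, d = 0.687.
seq2–seq3: 10/20 differ, p = 0.500, d = 0.824.
The smallest distance is between seq1 and seq2.

seq1 and seq2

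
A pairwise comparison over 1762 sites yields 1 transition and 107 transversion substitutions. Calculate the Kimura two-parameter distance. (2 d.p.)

0.06

P = 1/1762 ≈ 0.000568 and Q = 107/1762 ≈ 0.060726.
Under the Kimura two-parameter model, d = −½ ln(1 − 2P − Q) − ¼ ln(1 − 2Q).
1 − 2P − Q = 0.938138, giving −½ ln(0.938138) = 0.031929.
1 − 2Q = 0.878548, giving −¼ ln(0.878548) = 0.032371.
d = 0.031929 + 0.032371 = 0.064300.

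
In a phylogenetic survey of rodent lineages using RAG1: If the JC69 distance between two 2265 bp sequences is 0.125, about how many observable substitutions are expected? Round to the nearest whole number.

Invert JC69: p = (3/4)(1 − e^(−4d/3)) = 0.75 × (1 − e^(-0.166667)) = 0.75 × (1 − 0.846481) = 0.115139.
Expected differing sites = pL ≈ 0.115139 × 2265 = 260.789835 ≈ 261.

261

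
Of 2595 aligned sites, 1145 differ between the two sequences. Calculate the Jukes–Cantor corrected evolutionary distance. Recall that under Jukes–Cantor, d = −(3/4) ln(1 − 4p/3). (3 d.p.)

0.666

p = 1145/2595 ≈ 0.441233.
d = −(3/4) ln(1 − 4p/3) = −0.75 ln(1 − 0.588311) = −0.75 ln(0.411689)
  = −0.75 × (-0.887487) = 0.665615 substitutions/site.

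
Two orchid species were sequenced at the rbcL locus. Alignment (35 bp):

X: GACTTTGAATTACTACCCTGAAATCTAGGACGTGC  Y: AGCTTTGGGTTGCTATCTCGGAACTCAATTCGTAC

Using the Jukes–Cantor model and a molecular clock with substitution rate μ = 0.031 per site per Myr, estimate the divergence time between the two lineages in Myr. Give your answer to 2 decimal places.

11.38

The sequences differ at 16 of 35 sites, so p = 16/35 ≈ 0.457143.
d = −(3/4) ln(1 − 4p/3) = −0.75 ln(1 − 0.609524) = −0.75 ln(0.390476)
  = −0.75 × (-0.940389) = 0.705292 substitutions/site.
Under a molecular clock d = 2μt, so t = d/(2μ) = 0.705292 / (2 × 0.031) = 11.38 Myr.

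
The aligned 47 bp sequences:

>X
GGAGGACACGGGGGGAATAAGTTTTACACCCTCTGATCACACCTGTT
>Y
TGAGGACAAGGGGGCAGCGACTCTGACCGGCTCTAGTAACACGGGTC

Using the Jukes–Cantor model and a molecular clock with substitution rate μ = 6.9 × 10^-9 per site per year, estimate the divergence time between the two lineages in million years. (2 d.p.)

The sequences differ at 18 of 47 sites, so p = 18/47 ≈ 0.382979.
d = −(3/4) ln(1 − 4p/3) = −0.75 ln(1 − 0.510639) = −0.75 ln(0.489361)
  = −0.75 × (-0.714655) = 0.535991 substitutions/site.
Under a molecular clock d = 2μt, so t = d/(2μ) = 0.535991 / (2 × 6.9 × 10^-9) = 38.84 million years.

38.84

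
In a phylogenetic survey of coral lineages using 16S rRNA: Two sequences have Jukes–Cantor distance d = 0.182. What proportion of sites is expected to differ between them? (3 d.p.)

0.162

p = (3/4)(1 − e^(−4d/3)) = 0.75 × (1 − e^(-0.242667)) = 0.75 × (1 − 0.784533) = 0.161600.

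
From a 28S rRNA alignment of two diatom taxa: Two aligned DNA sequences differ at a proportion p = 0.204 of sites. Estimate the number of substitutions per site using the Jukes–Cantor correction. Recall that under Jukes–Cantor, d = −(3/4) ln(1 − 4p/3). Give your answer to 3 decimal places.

0.238

d = −(3/4) ln(1 − 4p/3) = −0.75 ln(1 − 0.272) = −0.75 ln(0.728)
  = −0.75 × (-0.317454) = 0.238091 substitutions/site.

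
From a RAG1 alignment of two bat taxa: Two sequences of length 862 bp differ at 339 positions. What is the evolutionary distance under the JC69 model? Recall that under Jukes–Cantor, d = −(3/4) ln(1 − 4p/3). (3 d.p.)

0.557

p = 339/862 ≈ 0.393271.
d = −(3/4) ln(1 − 4p/3) = −0.75 ln(1 − 0.524361) = −0.75 ln(0.475639)
  = −0.75 × (-0.743096) = 0.557322 substitutions/site.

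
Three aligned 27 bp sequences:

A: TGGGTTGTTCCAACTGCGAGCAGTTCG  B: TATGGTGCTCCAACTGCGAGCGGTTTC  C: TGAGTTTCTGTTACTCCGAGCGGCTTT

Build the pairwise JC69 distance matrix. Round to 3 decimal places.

d(A,B) = 0.318, d(A,C) = 0.588, d(B,C) = 0.511

A–B: 7/27 sites differ → p ≈ 0.259259, d = −0.75 ln(1 − 0.345679) = 0.318118 ≈ 0.318.
A–C: 11/27 sites differ → p ≈ 0.407407, d = −0.75 ln(1 − 0.543209) = 0.587647 ≈ 0.588.
B–C: 10/27 sites differ → p ≈ 0.37037, d = −0.75 ln(1 − 0.493827) = 0.510658 ≈ 0.511.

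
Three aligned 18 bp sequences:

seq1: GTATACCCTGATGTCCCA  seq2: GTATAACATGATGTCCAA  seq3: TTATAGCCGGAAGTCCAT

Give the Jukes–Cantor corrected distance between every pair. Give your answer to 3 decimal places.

d(seq1,seq2) = 0.188, d(seq1,seq3) = 0.441, d(seq2,seq3) = 0.441

seq1–seq2: 3/18 sites differ → p ≈ 0.166667, d = −0.75 ln(1 − 0.222223) = 0.188487 ≈ 0.188.
seq1–seq3: 6/18 sites differ → p ≈ 0.333333, d = −0.75 ln(1 − 0.444444) = 0.440839 ≈ 0.441.
seq2–seq3: 6/18 sites differ → p ≈ 0.333333, d = −0.75 ln(1 − 0.444444) = 0.440839 ≈ 0.441.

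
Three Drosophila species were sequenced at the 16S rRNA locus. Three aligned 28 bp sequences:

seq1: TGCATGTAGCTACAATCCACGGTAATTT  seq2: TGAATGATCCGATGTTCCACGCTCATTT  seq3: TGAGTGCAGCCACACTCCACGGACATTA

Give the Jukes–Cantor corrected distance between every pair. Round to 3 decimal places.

d(seq1,seq2) = 0.485, d(seq1,seq3) = 0.360, d(seq2,seq3) = 0.556

seq1–seq2: 10/28 sites differ → p ≈ 0.357143, d = −0.75 ln(1 − 0.476191) = 0.484971 ≈ 0.485.
seq1–seq3: 8/28 sites differ → p ≈ 0.285714, d = −0.75 ln(1 − 0.380952) = 0.359679 ≈ 0.360.
seq2–seq3: 11/28 sites differ → p ≈ 0.392857, d = −0.75 ln(1 − 0.523809) = 0.556452 ≈ 0.556.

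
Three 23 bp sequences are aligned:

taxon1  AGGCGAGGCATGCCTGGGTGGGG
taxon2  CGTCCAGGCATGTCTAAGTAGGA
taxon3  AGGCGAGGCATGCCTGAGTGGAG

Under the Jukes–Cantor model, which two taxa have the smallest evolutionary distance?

taxon1–taxon2: 8/23 differ, p = 0.348, d = 0.467.
taxon1–taxon3: 2/23 differ, p = 0.087, d = 0.092.
taxon2–taxon3: 8/23 differ, p = 0.348, d = 0.467.
The smallest distance is between taxon1 and taxon3.

taxon1 and taxon3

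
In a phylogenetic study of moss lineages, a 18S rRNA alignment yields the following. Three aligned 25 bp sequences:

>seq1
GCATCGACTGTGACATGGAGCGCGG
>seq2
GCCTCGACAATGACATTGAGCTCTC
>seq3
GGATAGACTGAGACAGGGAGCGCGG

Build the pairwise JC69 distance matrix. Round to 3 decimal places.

seq1–seq2: 7/25 sites differ → p = 0.28, d = −0.75 ln(1 − 0.373333) = 0.350505 ≈ 0.351.
seq1–seq3: 4/25 sites differ → p = 0.16, d = −0.75 ln(1 − 0.213333) = 0.179963 ≈ 0.180.
seq2–seq3: 11/25 sites differ → p = 0.44, d = −0.75 ln(1 − 0.586667) = 0.662626 ≈ 0.663.

d(seq1,seq2) = 0.351, d(seq1,seq3) = 0.180, d(seq2,seq3) = 0.663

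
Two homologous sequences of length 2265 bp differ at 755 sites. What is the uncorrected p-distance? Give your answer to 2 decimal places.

0.33

p = 755/2265 = 0.333333… ≈ 0.33 (to 2 d.p.).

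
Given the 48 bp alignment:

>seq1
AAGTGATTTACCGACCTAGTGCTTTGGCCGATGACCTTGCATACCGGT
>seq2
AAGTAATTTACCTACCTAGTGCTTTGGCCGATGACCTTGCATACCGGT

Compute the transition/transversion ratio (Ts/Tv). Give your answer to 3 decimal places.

1.000

Transitions are A↔G and C↔T; transversions are all other mismatches.
Transitions: 1. Transversions: 1.
R = 1/1 = 1.000.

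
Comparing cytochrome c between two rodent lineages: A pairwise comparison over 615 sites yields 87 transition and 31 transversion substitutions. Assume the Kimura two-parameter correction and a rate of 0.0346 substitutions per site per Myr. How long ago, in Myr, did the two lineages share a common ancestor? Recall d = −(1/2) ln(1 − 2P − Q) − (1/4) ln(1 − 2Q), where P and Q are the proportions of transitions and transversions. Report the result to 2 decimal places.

3.31

P = 87/615 ≈ 0.141463 and Q = 31/615 ≈ 0.050407.
Under the Kimura two-parameter model, d = −½ ln(1 − 2P − Q) − ¼ ln(1 − 2Q).
1 − 2P − Q = 0.666667, giving −½ ln(0.666667) = 0.202732.
1 − 2Q = 0.899186, giving −¼ ln(0.899186) = 0.026566.
d = 0.202732 + 0.026566 = 0.229298.
Under a molecular clock d = 2μt, so t = d/(2μ) = 0.229298 / (2 × 0.0346) = 3.31 Myr.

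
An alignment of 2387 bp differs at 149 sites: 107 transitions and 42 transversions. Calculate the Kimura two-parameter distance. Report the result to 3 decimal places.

P = 107/2387 ≈ 0.044826 and Q = 42/2387 ≈ 0.017595.
Under the Kimura two-parameter model, d = −½ ln(1 − 2P − Q) − ¼ ln(1 − 2Q).
1 − 2P − Q = 0.892753, giving −½ ln(0.892753) = 0.056723.
1 − 2Q = 0.96481, giving −¼ ln(0.96481) = 0.008956.
d = 0.056723 + 0.008956 = 0.065679.

0.066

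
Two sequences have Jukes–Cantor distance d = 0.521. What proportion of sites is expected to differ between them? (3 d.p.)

p = (3/4)(1 − e^(−4d/3)) = 0.75 × (1 − e^(-0.694667)) = 0.75 × (1 − 0.499241) = 0.375569.

0.376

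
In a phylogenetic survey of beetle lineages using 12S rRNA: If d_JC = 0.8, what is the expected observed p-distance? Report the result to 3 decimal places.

p = (3/4)(1 − e^(−4d/3)) = 0.75 × (1 − e^(-1.066667)) = 0.75 × (1 − 0.344154) = 0.491885.

0.492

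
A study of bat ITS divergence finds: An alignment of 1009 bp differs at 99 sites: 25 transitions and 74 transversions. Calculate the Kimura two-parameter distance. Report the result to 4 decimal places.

P = 25/1009 ≈ 0.024777 and Q = 74/1009 ≈ 0.07334.
Under the Kimura two-parameter model, d = −½ ln(1 − 2P − Q) − ¼ ln(1 − 2Q).
1 − 2P − Q = 0.877106, giving −½ ln(0.877106) = 0.065564.
1 − 2Q = 0.85332, giving −¼ ln(0.85332) = 0.039655.
d = 0.065564 + 0.039655 = 0.105219.

0.1052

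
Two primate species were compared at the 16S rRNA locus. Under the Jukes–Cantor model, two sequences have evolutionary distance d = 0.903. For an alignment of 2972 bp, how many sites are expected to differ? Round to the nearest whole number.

1560

Invert JC69: p = (3/4)(1 − e^(−4d/3)) = 0.75 × (1 − e^(-1.204)) = 0.75 × (1 − 0.299992) = 0.525006.
Expected differing sites = pL ≈ 0.525006 × 2972 = 1560.317832 ≈ 1560.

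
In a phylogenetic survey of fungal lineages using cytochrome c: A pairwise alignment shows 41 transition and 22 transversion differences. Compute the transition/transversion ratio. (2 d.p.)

R = 41/22 = 1.863636… ≈ 1.86 (to 2 d.p.).

1.86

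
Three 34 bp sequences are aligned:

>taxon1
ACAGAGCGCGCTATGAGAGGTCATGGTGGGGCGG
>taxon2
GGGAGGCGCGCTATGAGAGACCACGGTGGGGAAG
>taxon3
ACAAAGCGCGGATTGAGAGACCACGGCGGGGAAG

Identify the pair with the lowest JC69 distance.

taxon2 and taxon3

taxon1–taxon2: 10/34 differ, p = 0.294, d = 0.373.
taxon1–taxon3: 10/34 differ, p = 0.294, d = 0.373.
taxon2–taxon3: 8/34 differ, p = 0.235, d = 0.282.
The smallest distance is between taxon2 and taxon3.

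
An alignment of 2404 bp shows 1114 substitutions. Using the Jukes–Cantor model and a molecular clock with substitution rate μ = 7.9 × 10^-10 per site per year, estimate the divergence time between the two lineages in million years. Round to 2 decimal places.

p = 1114/2404 ≈ 0.463394.
d = −(3/4) ln(1 − 4p/3) = −0.75 ln(1 − 0.617859) = −0.75 ln(0.382141)
  = −0.75 × (-0.961966) = 0.721475 substitutions/site.
Under a molecular clock d = 2μt, so t = d/(2μ) = 0.721475 / (2 × 7.9 × 10^-10) = 456.63 million years.

456.63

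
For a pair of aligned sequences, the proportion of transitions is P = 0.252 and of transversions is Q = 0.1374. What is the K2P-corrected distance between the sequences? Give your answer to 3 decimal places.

Under the Kimura two-parameter model, d = −½ ln(1 − 2P − Q) − ¼ ln(1 − 2Q).
1 − 2P − Q = 0.3586, giving −½ ln(0.3586) = 0.512774.
1 − 2Q = 0.7252, giving −¼ ln(0.7252) = 0.080327.
d = 0.512774 + 0.080327 = 0.593101.

0.593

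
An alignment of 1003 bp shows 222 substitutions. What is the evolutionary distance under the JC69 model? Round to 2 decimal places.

0.26

p = 222/1003 ≈ 0.221336.
d = −(3/4) ln(1 − 4p/3) = −0.75 ln(1 − 0.295115) = −0.75 ln(0.704885)
  = −0.75 × (-0.349721) = 0.262291 substitutions/site.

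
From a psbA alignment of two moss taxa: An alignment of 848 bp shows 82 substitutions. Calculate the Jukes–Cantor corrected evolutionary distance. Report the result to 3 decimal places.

0.104

p = 82/848 ≈ 0.096698.
d = −(3/4) ln(1 − 4p/3) = −0.75 ln(1 − 0.128931) = −0.75 ln(0.871069)
  = −0.75 × (-0.138034) = 0.103526 substitutions/site.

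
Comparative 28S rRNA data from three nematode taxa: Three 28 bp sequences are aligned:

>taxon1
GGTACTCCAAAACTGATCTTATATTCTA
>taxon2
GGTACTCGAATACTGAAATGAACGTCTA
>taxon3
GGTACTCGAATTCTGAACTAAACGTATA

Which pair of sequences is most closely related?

taxon2 and taxon3

taxon1–taxon2: 8/28 differ, p = 0.286, d = 0.360.
taxon1–taxon3: 9/28 differ, p = 0.321, d = 0.420.
taxon2–taxon3: 4/28 differ, p = 0.143, d = 0.158.
The smallest distance is between taxon2 and taxon3.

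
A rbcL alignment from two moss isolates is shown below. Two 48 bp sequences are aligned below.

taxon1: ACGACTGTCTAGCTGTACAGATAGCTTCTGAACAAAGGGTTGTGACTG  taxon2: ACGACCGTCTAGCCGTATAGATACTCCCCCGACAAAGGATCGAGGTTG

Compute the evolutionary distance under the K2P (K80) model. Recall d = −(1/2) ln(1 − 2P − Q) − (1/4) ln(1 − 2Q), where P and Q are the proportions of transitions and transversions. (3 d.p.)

Of 48 sites, 12 differences are transitions and 3 are transversions, so P = 12/48 = 0.25 and Q = 3/48 = 0.0625.
Under the Kimura two-parameter model, d = −½ ln(1 − 2P − Q) − ¼ ln(1 − 2Q).
1 − 2P − Q = 0.4375, giving −½ ln(0.4375) = 0.413339.
1 − 2Q = 0.875, giving −¼ ln(0.875) = 0.033383.
d = 0.413339 + 0.033383 = 0.446722.

0.447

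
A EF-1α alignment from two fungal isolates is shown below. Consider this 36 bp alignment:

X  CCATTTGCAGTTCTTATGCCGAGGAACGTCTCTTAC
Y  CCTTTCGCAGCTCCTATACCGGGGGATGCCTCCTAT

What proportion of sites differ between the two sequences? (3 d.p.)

The sequences differ at 11 of 36 positions.
p = 11/36 = 0.305555… ≈ 0.306 (to 3 d.p.).

0.306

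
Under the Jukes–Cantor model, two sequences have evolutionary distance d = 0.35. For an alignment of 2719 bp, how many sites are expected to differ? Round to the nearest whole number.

760

Invert JC69: p = (3/4)(1 − e^(−4d/3)) = 0.75 × (1 − e^(-0.466667)) = 0.75 × (1 − 0.627089) = 0.279683.
Expected differing sites = pL ≈ 0.279683 × 2719 = 760.458077 ≈ 760.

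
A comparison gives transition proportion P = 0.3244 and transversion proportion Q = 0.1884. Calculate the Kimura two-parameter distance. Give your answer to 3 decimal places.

Under the Kimura two-parameter model, d = −½ ln(1 − 2P − Q) − ¼ ln(1 − 2Q).
1 − 2P − Q = 0.1628, giving −½ ln(0.1628) = 0.907616.
1 − 2Q = 0.6232, giving −¼ ln(0.6232) = 0.118222.
d = 0.907616 + 0.118222 = 1.025838.

1.026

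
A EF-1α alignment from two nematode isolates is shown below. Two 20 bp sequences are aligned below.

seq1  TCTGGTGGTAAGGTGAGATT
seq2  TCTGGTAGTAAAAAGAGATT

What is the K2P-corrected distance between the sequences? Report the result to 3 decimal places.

0.242

Of 20 sites, 3 differences are transitions and 1 are transversions, so P = 3/20 = 0.15 and Q = 1/20 = 0.05.
Under the Kimura two-parameter model, d = −½ ln(1 − 2P − Q) − ¼ ln(1 − 2Q).
1 − 2P − Q = 0.65, giving −½ ln(0.65) = 0.215391.
1 − 2Q = 0.9, giving −¼ ln(0.9) = 0.026340.
d = 0.215391 + 0.026340 = 0.241731.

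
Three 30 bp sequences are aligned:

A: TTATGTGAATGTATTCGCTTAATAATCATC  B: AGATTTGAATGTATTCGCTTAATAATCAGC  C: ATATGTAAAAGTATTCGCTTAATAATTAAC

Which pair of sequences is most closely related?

A and B

A–B: 4/30 differ, p = 0.133, d = 0.147.
A–C: 5/30 differ, p = 0.167, d = 0.188.
B–C: 6/30 differ, p = 0.200, d = 0.233.
The smallest distance is between A and B.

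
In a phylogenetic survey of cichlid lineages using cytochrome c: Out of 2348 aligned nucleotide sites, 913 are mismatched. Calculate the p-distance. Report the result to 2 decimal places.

p = 913/2348 = 0.388841… ≈ 0.39 (to 2 d.p.).

0.39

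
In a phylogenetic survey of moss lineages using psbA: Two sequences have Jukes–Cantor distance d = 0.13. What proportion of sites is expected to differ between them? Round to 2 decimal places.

p = (3/4)(1 − e^(−4d/3)) = 0.75 × (1 − e^(-0.173333)) = 0.75 × (1 − 0.840858) = 0.119357.

0.12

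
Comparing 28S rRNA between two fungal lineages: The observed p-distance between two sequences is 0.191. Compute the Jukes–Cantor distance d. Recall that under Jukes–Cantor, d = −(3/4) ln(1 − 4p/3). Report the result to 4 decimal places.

d = −(3/4) ln(1 − 4p/3) = −0.75 ln(1 − 0.254667) = −0.75 ln(0.745333)
  = −0.75 × (-0.293924) = 0.220443 substitutions/site.

0.2204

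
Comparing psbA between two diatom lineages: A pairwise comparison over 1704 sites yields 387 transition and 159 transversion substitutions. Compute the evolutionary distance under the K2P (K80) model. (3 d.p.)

P = 387/1704 ≈ 0.227113 and Q = 159/1704 ≈ 0.09331.
Under the Kimura two-parameter model, d = −½ ln(1 − 2P − Q) − ¼ ln(1 − 2Q).
1 − 2P − Q = 0.452464, giving −½ ln(0.452464) = 0.396524.
1 − 2Q = 0.81338, giving −¼ ln(0.81338) = 0.051639.
d = 0.396524 + 0.051639 = 0.448163.

0.448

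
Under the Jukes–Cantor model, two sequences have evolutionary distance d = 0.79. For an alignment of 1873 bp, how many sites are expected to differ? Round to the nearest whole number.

Invert JC69: p = (3/4)(1 − e^(−4d/3)) = 0.75 × (1 − e^(-1.053333)) = 0.75 × (1 − 0.348773) = 0.488420.
Expected differing sites = pL ≈ 0.488420 × 1873 = 914.81066 ≈ 915.

915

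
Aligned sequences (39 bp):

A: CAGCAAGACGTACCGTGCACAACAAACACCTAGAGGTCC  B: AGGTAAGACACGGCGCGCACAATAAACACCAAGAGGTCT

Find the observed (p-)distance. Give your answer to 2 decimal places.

0.28

The sequences differ at 11 of 39 positions.
p = 11/39 = 0.282051… ≈ 0.28 (to 2 d.p.).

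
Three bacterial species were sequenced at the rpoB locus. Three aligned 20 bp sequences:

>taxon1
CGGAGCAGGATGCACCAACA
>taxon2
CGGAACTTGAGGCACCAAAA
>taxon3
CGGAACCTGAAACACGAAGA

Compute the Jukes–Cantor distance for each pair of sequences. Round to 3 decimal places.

taxon1–taxon2: 5/20 sites differ → p = 0.25, d = −0.75 ln(1 − 0.333333) = 0.304098 ≈ 0.304.
taxon1–taxon3: 7/20 sites differ → p = 0.35, d = −0.75 ln(1 − 0.466667) = 0.471457 ≈ 0.471.
taxon2–taxon3: 5/20 sites differ → p = 0.25, d = −0.75 ln(1 − 0.333333) = 0.304098 ≈ 0.304.

d(taxon1,taxon2) = 0.304, d(taxon1,taxon3) = 0.471, d(taxon2,taxon3) = 0.304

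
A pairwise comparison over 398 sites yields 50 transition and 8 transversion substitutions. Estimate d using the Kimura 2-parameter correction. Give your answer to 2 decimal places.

P = 50/398 ≈ 0.125628 and Q = 8/398 ≈ 0.020101.
Under the Kimura two-parameter model, d = −½ ln(1 − 2P − Q) − ¼ ln(1 − 2Q).
1 − 2P − Q = 0.728643, giving −½ ln(0.728643) = 0.158286.
1 − 2Q = 0.959798, giving −¼ ln(0.959798) = 0.010258.
d = 0.158286 + 0.010258 = 0.168544.

0.17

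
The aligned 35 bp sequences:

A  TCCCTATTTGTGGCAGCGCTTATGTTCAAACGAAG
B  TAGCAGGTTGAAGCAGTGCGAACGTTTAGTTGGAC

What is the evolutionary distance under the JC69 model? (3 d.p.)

The sequences differ at 17 of 35 sites, so p = 17/35 ≈ 0.485714.
d = −(3/4) ln(1 − 4p/3) = −0.75 ln(1 − 0.647619) = −0.75 ln(0.352381)
  = −0.75 × (-1.043042) = 0.782282 substitutions/site.

0.782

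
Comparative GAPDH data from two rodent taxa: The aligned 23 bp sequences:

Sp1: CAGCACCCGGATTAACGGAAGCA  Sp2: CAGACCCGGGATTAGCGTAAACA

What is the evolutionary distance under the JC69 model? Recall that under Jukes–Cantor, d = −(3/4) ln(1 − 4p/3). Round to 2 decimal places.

0.32

The sequences differ at 6 of 23 sites (4, 5, 8, 15, 18, 21), so p = 6/23 ≈ 0.26087.
d = −(3/4) ln(1 − 4p/3) = −0.75 ln(1 − 0.347827) = −0.75 ln(0.652173)
  = −0.75 × (-0.427445) = 0.320584 substitutions/site.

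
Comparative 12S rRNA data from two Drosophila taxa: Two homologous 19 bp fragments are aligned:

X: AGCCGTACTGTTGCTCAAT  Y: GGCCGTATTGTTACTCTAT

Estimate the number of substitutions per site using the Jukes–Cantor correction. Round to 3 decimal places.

The sequences differ at 4 of 19 sites (1, 8, 13, 17), so p = 4/19 ≈ 0.210526.
d = −(3/4) ln(1 − 4p/3) = −0.75 ln(1 − 0.280701) = −0.75 ln(0.719299)
  = −0.75 × (-0.329478) = 0.247109 substitutions/site.

0.247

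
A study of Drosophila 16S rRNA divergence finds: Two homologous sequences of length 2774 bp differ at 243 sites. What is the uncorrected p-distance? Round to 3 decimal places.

p = 243/2774 = 0.087599… ≈ 0.088 (to 3 d.p.).

0.088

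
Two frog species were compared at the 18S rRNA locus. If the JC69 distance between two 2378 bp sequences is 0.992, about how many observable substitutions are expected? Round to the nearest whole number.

Invert JC69: p = (3/4)(1 − e^(−4d/3)) = 0.75 × (1 − e^(-1.322667)) = 0.75 × (1 − 0.266424) = 0.550182.
Expected differing sites = pL ≈ 0.550182 × 2378 = 1308.332796 ≈ 1308.

1308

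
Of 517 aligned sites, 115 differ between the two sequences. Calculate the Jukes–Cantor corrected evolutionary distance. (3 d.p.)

0.264

p = 115/517 ≈ 0.222437.
d = −(3/4) ln(1 − 4p/3) = −0.75 ln(1 − 0.296583) = −0.75 ln(0.703417)
  = −0.75 × (-0.351805) = 0.263854 substitutions/site.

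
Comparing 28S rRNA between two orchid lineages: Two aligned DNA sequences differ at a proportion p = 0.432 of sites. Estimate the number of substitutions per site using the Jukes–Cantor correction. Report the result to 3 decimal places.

d = −(3/4) ln(1 − 4p/3) = −0.75 ln(1 − 0.576) = −0.75 ln(0.424)
  = −0.75 × (-0.858022) = 0.643517 substitutions/site.

0.644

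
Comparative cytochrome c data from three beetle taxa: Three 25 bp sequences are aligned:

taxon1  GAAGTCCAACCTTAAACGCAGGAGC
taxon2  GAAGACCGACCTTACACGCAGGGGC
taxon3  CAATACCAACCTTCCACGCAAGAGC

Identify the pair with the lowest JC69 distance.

taxon1–taxon2: 4/25 differ, p = 0.160, d = 0.180.
taxon1–taxon3: 6/25 differ, p = 0.240, d = 0.289.
taxon2–taxon3: 6/25 differ, p = 0.240, d = 0.289.
The smallest distance is between taxon1 and taxon2.

taxon1 and taxon2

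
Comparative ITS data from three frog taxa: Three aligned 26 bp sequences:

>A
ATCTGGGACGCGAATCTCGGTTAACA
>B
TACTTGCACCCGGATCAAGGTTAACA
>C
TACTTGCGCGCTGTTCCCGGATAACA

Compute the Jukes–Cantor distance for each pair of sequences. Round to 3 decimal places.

A–B: 8/26 sites differ → p ≈ 0.307692, d = −0.75 ln(1 − 0.410256) = 0.396050 ≈ 0.396.
A–C: 10/26 sites differ → p ≈ 0.384615, d = −0.75 ln(1 − 0.51282) = 0.539341 ≈ 0.539.
B–C: 7/26 sites differ → p ≈ 0.269231, d = −0.75 ln(1 − 0.358975) = 0.333515 ≈ 0.334.

d(A,B) = 0.396, d(A,C) = 0.539, d(B,C) = 0.334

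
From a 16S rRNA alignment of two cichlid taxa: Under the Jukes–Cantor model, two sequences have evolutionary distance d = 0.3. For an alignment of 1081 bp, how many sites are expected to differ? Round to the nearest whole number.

Invert JC69: p = (3/4)(1 − e^(−4d/3)) = 0.75 × (1 − e^(-0.4)) = 0.75 × (1 − 0.670320) = 0.247260.
Expected differing sites = pL ≈ 0.247260 × 1081 = 267.28806 ≈ 267.

267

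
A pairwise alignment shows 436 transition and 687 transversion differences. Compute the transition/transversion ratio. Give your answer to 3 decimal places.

0.635

R = 436/687 = 0.634643… ≈ 0.635 (to 3 d.p.).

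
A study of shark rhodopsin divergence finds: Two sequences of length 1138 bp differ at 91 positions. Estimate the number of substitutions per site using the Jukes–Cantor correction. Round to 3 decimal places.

p = 91/1138 ≈ 0.079965.
d = −(3/4) ln(1 − 4p/3) = −0.75 ln(1 − 0.10662) = −0.75 ln(0.89338)
  = −0.75 × (-0.112743) = 0.084557 substitutions/site.

0.085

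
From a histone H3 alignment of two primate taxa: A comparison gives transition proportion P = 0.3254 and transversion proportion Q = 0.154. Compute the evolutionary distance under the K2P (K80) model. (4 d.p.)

Under the Kimura two-parameter model, d = −½ ln(1 − 2P − Q) − ¼ ln(1 − 2Q).
1 − 2P − Q = 0.1952, giving −½ ln(0.1952) = 0.816865.
1 − 2Q = 0.692, giving −¼ ln(0.692) = 0.092042.
d = 0.816865 + 0.092042 = 0.908907.

0.9089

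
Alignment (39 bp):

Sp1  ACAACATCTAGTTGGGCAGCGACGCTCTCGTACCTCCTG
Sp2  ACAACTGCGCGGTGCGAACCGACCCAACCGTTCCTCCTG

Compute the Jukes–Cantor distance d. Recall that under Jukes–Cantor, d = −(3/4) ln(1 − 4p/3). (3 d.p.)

0.441

The sequences differ at 13 of 39 sites, so p = 13/39 ≈ 0.333333.
d = −(3/4) ln(1 − 4p/3) = −0.75 ln(1 − 0.444444) = −0.75 ln(0.555556)
  = −0.75 × (-0.587786) = 0.440840 substitutions/site.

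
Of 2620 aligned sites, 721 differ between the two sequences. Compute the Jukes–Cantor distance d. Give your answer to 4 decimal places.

0.3429

p = 721/2620 ≈ 0.275191.
d = −(3/4) ln(1 − 4p/3) = −0.75 ln(1 − 0.366921) = −0.75 ln(0.633079)
  = −0.75 × (-0.457160) = 0.342870 substitutions/site.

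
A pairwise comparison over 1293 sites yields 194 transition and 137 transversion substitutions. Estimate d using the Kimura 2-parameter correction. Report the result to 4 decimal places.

P = 194/1293 ≈ 0.150039 and Q = 137/1293 ≈ 0.105955.
Under the Kimura two-parameter model, d = −½ ln(1 − 2P − Q) − ¼ ln(1 − 2Q).
1 − 2P − Q = 0.593967, giving −½ ln(0.593967) = 0.260466.
1 − 2Q = 0.78809, giving −¼ ln(0.78809) = 0.059536.
d = 0.260466 + 0.059536 = 0.320002.

0.3200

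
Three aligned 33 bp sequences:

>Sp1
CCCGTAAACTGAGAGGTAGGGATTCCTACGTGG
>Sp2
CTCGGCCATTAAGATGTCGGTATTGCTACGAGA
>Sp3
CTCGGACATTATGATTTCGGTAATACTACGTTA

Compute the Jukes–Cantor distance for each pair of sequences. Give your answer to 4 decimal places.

Sp1–Sp2: 12/33 sites differ → p ≈ 0.363636, d = −0.75 ln(1 − 0.484848) = 0.497470 ≈ 0.4975.
Sp1–Sp3: 14/33 sites differ → p ≈ 0.424242, d = −0.75 ln(1 − 0.565656) = 0.625439 ≈ 0.6254.
Sp2–Sp3: 7/33 sites differ → p ≈ 0.212121, d = −0.75 ln(1 − 0.282828) = 0.249330 ≈ 0.2493.

d(Sp1,Sp2) = 0.4975, d(Sp1,Sp3) = 0.6254, d(Sp2,Sp3) = 0.2493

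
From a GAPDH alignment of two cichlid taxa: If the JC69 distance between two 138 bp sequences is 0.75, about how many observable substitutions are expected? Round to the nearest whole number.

Invert JC69: p = (3/4)(1 − e^(−4d/3)) = 0.75 × (1 − e^(-1)) = 0.75 × (1 − 0.367879) = 0.474091.
Expected differing sites = pL ≈ 0.474091 × 138 = 65.424558 ≈ 65.

65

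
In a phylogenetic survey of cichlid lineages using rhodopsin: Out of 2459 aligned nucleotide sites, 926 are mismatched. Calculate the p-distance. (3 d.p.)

0.377

p = 926/2459 = 0.376575… ≈ 0.377 (to 3 d.p.).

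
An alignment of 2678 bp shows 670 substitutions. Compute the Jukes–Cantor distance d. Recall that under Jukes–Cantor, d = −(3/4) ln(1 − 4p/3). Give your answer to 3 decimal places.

0.304

p = 670/2678 ≈ 0.250187.
d = −(3/4) ln(1 − 4p/3) = −0.75 ln(1 − 0.333583) = −0.75 ln(0.666417)
  = −0.75 × (-0.405840) = 0.304380 substitutions/site.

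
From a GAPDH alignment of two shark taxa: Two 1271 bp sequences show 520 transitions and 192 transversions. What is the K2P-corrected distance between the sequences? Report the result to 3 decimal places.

1.832

P = 520/1271 ≈ 0.409127 and Q = 192/1271 ≈ 0.151062.
Under the Kimura two-parameter model, d = −½ ln(1 − 2P − Q) − ¼ ln(1 − 2Q).
1 − 2P − Q = 0.030684, giving −½ ln(0.030684) = 1.742007.
1 − 2Q = 0.697876, giving −¼ ln(0.697876) = 0.089928.
d = 1.742007 + 0.089928 = 1.831935.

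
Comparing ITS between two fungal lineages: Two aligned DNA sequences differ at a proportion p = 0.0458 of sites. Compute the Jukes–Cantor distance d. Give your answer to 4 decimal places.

d = −(3/4) ln(1 − 4p/3) = −0.75 ln(1 − 0.061067) = −0.75 ln(0.938933)
  = −0.75 × (-0.063011) = 0.047258 substitutions/site.

0.0473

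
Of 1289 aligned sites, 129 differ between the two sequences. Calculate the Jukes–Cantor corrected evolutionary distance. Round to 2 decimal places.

0.11

p = 129/1289 ≈ 0.100078.
d = −(3/4) ln(1 − 4p/3) = −0.75 ln(1 − 0.133437) = −0.75 ln(0.866563)
  = −0.75 × (-0.143220) = 0.107415 substitutions/site.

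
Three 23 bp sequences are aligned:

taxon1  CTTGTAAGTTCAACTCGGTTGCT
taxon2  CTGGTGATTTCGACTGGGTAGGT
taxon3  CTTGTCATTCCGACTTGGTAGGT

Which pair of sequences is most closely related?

taxon1–taxon2: 7/23 differ, p = 0.304, d = 0.390.
taxon1–taxon3: 7/23 differ, p = 0.304, d = 0.390.
taxon2–taxon3: 4/23 differ, p = 0.174, d = 0.198.
The smallest distance is between taxon2 and taxon3.

taxon2 and taxon3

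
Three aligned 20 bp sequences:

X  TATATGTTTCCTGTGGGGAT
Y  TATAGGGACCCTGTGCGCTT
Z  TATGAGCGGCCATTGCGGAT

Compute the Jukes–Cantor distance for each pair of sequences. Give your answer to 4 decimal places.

d(X,Y) = 0.4715, d(X,Z) = 0.5716, d(Y,Z) = 0.6872

X–Y: 7/20 sites differ → p = 0.35, d = −0.75 ln(1 − 0.466667) = 0.471457 ≈ 0.4715.
X–Z: 8/20 sites differ → p = 0.4, d = −0.75 ln(1 − 0.533333) = 0.571605 ≈ 0.5716.
Y–Z: 9/20 sites differ → p = 0.45, d = −0.75 ln(1 − 0.6) = 0.687218 ≈ 0.6872.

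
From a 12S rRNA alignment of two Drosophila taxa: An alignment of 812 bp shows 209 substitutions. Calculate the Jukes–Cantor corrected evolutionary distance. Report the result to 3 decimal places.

p = 209/812 ≈ 0.257389.
d = −(3/4) ln(1 − 4p/3) = −0.75 ln(1 − 0.343185) = −0.75 ln(0.656815)
  = −0.75 × (-0.420353) = 0.315265 substitutions/site.

0.315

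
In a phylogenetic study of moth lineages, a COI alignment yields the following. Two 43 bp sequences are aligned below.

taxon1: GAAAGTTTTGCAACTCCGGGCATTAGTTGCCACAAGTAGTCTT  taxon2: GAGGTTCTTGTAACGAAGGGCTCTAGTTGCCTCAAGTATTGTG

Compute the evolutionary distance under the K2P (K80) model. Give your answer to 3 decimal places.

Of 43 sites, 5 differences are transitions and 9 are transversions, so P = 5/43 ≈ 0.116279 and Q = 9/43 ≈ 0.209302.
Under the Kimura two-parameter model, d = −½ ln(1 − 2P − Q) − ¼ ln(1 − 2Q).
1 − 2P − Q = 0.55814, giving −½ ln(0.55814) = 0.291573.
1 − 2Q = 0.581396, giving −¼ ln(0.581396) = 0.135581.
d = 0.291573 + 0.135581 = 0.427154.

0.427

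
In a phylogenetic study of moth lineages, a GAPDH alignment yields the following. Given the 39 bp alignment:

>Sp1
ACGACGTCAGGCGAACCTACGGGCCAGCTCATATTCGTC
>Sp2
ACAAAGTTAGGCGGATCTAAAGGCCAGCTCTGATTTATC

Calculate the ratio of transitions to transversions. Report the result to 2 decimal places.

1.75

Transitions are A↔G and C↔T; transversions are all other mismatches.
Transitions: 7. Transversions: 4.
R = 7/4 = 1.75.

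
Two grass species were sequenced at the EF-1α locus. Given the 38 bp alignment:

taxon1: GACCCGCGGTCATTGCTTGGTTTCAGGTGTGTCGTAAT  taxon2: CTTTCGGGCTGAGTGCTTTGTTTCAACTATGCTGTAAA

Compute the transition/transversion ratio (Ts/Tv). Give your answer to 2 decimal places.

0.67

Transitions are A↔G and C↔T; transversions are all other mismatches.
Transitions: 6. Transversions: 9.
R = 6/9 = 0.666666… ≈ 0.67 (to 2 d.p.).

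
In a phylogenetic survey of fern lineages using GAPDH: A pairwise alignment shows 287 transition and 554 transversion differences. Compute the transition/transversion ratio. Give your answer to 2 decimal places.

0.52

R = 287/554 = 0.518050… ≈ 0.52 (to 2 d.p.).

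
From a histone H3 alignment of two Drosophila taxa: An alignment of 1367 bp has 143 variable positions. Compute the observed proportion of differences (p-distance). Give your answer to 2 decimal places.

0.10

p = 143/1367 = 0.104608… ≈ 0.10 (to 2 d.p.).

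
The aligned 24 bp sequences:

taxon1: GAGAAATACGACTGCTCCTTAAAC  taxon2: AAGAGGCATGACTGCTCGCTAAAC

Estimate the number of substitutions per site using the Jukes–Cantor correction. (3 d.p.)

The sequences differ at 7 of 24 sites (1, 5, 6, 7, 9, 18, 19), so p = 7/24 ≈ 0.291667.
d = −(3/4) ln(1 − 4p/3) = −0.75 ln(1 − 0.388889) = −0.75 ln(0.611111)
  = −0.75 × (-0.492477) = 0.369358 substitutions/site.

0.369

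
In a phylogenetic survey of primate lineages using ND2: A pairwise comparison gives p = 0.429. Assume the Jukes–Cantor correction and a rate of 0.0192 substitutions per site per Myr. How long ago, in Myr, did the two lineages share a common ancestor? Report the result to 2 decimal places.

d = −(3/4) ln(1 − 4p/3) = −0.75 ln(1 − 0.572) = −0.75 ln(0.428)
  = −0.75 × (-0.848632) = 0.636474 substitutions/site.
Under a molecular clock d = 2μt, so t = d/(2μ) = 0.636474 / (2 × 0.0192) = 16.57 Myr.

16.57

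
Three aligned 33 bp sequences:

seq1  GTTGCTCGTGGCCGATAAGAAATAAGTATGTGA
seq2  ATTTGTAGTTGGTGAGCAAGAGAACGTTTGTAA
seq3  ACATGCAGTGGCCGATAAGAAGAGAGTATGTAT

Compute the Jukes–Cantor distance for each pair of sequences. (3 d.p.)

d(seq1,seq2) = 0.780, d(seq1,seq3) = 0.497, d(seq2,seq3) = 0.625

seq1–seq2: 16/33 sites differ → p ≈ 0.484848, d = −0.75 ln(1 − 0.646464) = 0.779827 ≈ 0.780.
seq1–seq3: 12/33 sites differ → p ≈ 0.363636, d = −0.75 ln(1 − 0.484848) = 0.497470 ≈ 0.497.
seq2–seq3: 14/33 sites differ → p ≈ 0.424242, d = −0.75 ln(1 − 0.565656) = 0.625439 ≈ 0.625.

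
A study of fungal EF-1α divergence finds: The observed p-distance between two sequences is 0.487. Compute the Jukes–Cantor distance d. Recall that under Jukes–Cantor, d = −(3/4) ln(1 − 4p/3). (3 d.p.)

0.786

d = −(3/4) ln(1 − 4p/3) = −0.75 ln(1 − 0.649333) = −0.75 ln(0.350667)
  = −0.75 × (-1.047918) = 0.785939 substitutions/site.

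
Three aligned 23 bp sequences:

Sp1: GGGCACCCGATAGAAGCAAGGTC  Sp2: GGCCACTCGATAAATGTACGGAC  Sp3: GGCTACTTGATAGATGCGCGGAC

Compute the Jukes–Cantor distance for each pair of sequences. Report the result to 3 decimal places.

d(Sp1,Sp2) = 0.390, d(Sp1,Sp3) = 0.467, d(Sp2,Sp3) = 0.257

Sp1–Sp2: 7/23 sites differ → p ≈ 0.304348, d = −0.75 ln(1 − 0.405797) = 0.390401 ≈ 0.390.
Sp1–Sp3: 8/23 sites differ → p ≈ 0.347826, d = −0.75 ln(1 − 0.463768) = 0.467391 ≈ 0.467.
Sp2–Sp3: 5/23 sites differ → p ≈ 0.217391, d = −0.75 ln(1 − 0.289855) = 0.256715 ≈ 0.257.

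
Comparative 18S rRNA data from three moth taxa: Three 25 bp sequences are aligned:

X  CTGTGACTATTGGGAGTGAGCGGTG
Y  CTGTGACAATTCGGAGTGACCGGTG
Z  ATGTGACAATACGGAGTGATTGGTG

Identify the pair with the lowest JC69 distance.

X and Y

X–Y: 3/25 differ, p = 0.120, d = 0.131.
X–Z: 6/25 differ, p = 0.240, d = 0.289.
Y–Z: 4/25 differ, p = 0.160, d = 0.180.
The smallest distance is between X and Y.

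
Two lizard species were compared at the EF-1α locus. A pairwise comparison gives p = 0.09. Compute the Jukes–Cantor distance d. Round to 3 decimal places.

0.096

d = −(3/4) ln(1 − 4p/3) = −0.75 ln(1 − 0.12) = −0.75 ln(0.88)
  = −0.75 × (-0.127833) = 0.095875 substitutions/site.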